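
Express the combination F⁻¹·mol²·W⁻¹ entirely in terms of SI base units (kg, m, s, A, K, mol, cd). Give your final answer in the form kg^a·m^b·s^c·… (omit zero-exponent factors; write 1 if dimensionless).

s⁻¹·A⁻²·mol²

F = kg⁻¹·m⁻²·s⁴·A².
So F⁻¹ = kg·m²·s⁻⁴·A⁻².
W = kg·m²·s⁻³.
So W⁻¹ = kg⁻¹·m⁻²·s³.
Combining: F⁻¹·mol²·W⁻¹ = (kg·m²·s⁻⁴·A⁻²) · mol² · (kg⁻¹·m⁻²·s³) = s⁻¹·A⁻²·mol².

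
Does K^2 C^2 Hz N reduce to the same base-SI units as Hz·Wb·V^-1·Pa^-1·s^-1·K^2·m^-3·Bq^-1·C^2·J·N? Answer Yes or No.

No

Left side:
  C = s·A.
  So C² = s²·A².
  Hz = s⁻¹.
  N = kg·m·s⁻².
  Combining: K²·C²·Hz·N = K² · (s²·A²) · s⁻¹ · (kg·m·s⁻²) = kg·m·s⁻¹·A²·K².
Right side:
  Hz = 1/s = s⁻¹ (frequency is cycles per second).
  Wb = V·s (flux: a volt is a weber per second),
      = kg·m²·s⁻²·A⁻¹.
  V = W/A (potential = power per current),
      = kg·m²·s⁻³·A⁻¹.
  So V⁻¹ = kg⁻¹·m⁻²·s³·A.
  Pa = N/m² (pressure = force per area),
      = kg·m⁻¹·s⁻².
  So Pa⁻¹ = kg⁻¹·m·s².
  Bq = 1/s = s⁻¹ (activity is decays per second).
  So Bq⁻¹ = s.
  C = A·s = s·A (charge = current × time).
  So C² = s²·A².
  J = N·m (work = force × distance),
      = kg·m²·s⁻².
  N = kg·m/s² = kg·m·s⁻² (force = mass × acceleration).
  Combining: Hz·Wb·V⁻¹·Pa⁻¹·s⁻¹·K²·m⁻³·Bq⁻¹·C²·J·N = s⁻¹ · (kg·m²·s⁻²·A⁻¹) · (kg⁻¹·m⁻²·s³·A) · (kg⁻¹·m·s²) · s⁻¹ · K² · m⁻³ · s · (s²·A²) · (kg·m²·s⁻²) · (kg·m·s⁻²) = kg·m·A²·K².
Left is kg·m·s⁻¹·A²·K²; right is kg·m·A²·K² — different.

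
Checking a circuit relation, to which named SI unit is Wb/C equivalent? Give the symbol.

Ω

Wb = V·s (flux: a volt is a weber per second),
    = kg·m²·s⁻²·A⁻¹.
C = A·s = s·A (charge = current × time).
So C⁻¹ = s⁻¹·A⁻¹.
Combining: Wb·C⁻¹ = (kg·m²·s⁻²·A⁻¹) · (s⁻¹·A⁻¹) = kg·m²·s⁻³·A⁻².
kg·m²·s⁻³·A⁻² is the base-SI form of the ohm.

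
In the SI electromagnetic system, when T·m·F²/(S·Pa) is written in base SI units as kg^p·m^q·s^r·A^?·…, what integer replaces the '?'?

S = kg⁻¹·m⁻²·s³·A².
So S⁻¹ = kg·m²·s⁻³·A⁻².
Pa = kg·m⁻¹·s⁻².
So Pa⁻¹ = kg⁻¹·m·s².
T = kg·s⁻²·A⁻¹.
F = kg⁻¹·m⁻²·s⁴·A².
So F² = kg⁻²·m⁻⁴·s⁸·A⁴.
Combining: S⁻¹·Pa⁻¹·T·m·F² = (kg·m²·s⁻³·A⁻²) · (kg⁻¹·m·s²) · (kg·s⁻²·A⁻¹) · m · (kg⁻²·m⁻⁴·s⁸·A⁴) = kg⁻¹·s⁵·A.
The exponent of A is 1.

1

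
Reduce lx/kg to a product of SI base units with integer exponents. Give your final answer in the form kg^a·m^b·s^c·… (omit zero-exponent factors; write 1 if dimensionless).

kg⁻¹·m⁻²·cd

lx = lm/m² (illuminance = luminous flux per area),
    = m⁻²·cd.
Combining: lx·kg⁻¹ = (m⁻²·cd) · kg⁻¹ = kg⁻¹·m⁻²·cd.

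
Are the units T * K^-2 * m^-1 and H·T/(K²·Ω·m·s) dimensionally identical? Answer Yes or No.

Left side:
  T = kg·s⁻²·A⁻¹.
  Combining: T·K⁻²·m⁻¹ = (kg·s⁻²·A⁻¹) · K⁻² · m⁻¹ = kg·m⁻¹·s⁻²·A⁻¹·K⁻².
Right side:
  H = Wb/A (inductance = flux per current),
      = kg·m²·s⁻²·A⁻².
  Ω = V/A (resistance = voltage per current),
      = kg·m²·s⁻³·A⁻².
  So Ω⁻¹ = kg⁻¹·m⁻²·s³·A².
  T = Wb/m² (flux density = flux per area),
      = kg·s⁻²·A⁻¹.
  Combining: K⁻²·H·Ω⁻¹·T·m⁻¹·s⁻¹ = K⁻² · (kg·m²·s⁻²·A⁻²) · (kg⁻¹·m⁻²·s³·A²) · (kg·s⁻²·A⁻¹) · m⁻¹ · s⁻¹ = kg·m⁻¹·s⁻²·A⁻¹·K⁻².
Both reduce to kg·m⁻¹·s⁻²·A⁻¹·K⁻².

Yes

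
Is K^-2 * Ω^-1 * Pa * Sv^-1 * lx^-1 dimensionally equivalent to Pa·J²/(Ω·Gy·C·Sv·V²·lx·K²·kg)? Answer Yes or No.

No

Left side:
  Ω = V/A (resistance = voltage per current),
      = kg·m²·s⁻³·A⁻².
  So Ω⁻¹ = kg⁻¹·m⁻²·s³·A².
  Pa = N/m² (pressure = force per area),
      = kg·m⁻¹·s⁻².
  Sv = J/kg (equivalent dose = energy per mass),
      = m²·s⁻².
  So Sv⁻¹ = m⁻²·s².
  lx = lm/m² (illuminance = luminous flux per area),
      = m⁻²·cd.
  So lx⁻¹ = m²·cd⁻¹.
  Combining: K⁻²·Ω⁻¹·Pa·Sv⁻¹·lx⁻¹ = K⁻² · (kg⁻¹·m⁻²·s³·A²) · (kg·m⁻¹·s⁻²) · (m⁻²·s²) · (m²·cd⁻¹) = m⁻³·s³·A²·K⁻²·cd⁻¹.
Right side:
  Ω = kg·m²·s⁻³·A⁻².
  So Ω⁻¹ = kg⁻¹·m⁻²·s³·A².
  Gy = m²·s⁻².
  So Gy⁻¹ = m⁻²·s².
  C = s·A.
  So C⁻¹ = s⁻¹·A⁻¹.
  Pa = kg·m⁻¹·s⁻².
  Sv = m²·s⁻².
  So Sv⁻¹ = m⁻²·s².
  V = kg·m²·s⁻³·A⁻¹.
  So V⁻² = kg⁻²·m⁻⁴·s⁶·A².
  lx = m⁻²·cd.
  So lx⁻¹ = m²·cd⁻¹.
  J = kg·m²·s⁻².
  So J² = kg²·m⁴·s⁻⁴.
  Combining: Ω⁻¹·Gy⁻¹·C⁻¹·Pa·Sv⁻¹·V⁻²·lx⁻¹·K⁻²·J²·kg⁻¹ = (kg⁻¹·m⁻²·s³·A²) · (m⁻²·s²) · (s⁻¹·A⁻¹) · (kg·m⁻¹·s⁻²) · (m⁻²·s²) · (kg⁻²·m⁻⁴·s⁶·A²) · (m²·cd⁻¹) · K⁻² · (kg²·m⁴·s⁻⁴) · kg⁻¹ = kg⁻¹·m⁻⁵·s⁶·A³·K⁻²·cd⁻¹.
Left is m⁻³·s³·A²·K⁻²·cd⁻¹; right is kg⁻¹·m⁻⁵·s⁶·A³·K⁻²·cd⁻¹ — different.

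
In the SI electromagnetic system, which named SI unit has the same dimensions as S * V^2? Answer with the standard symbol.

S = kg⁻¹·m⁻²·s³·A².
V = kg·m²·s⁻³·A⁻¹.
So V² = kg²·m⁴·s⁻⁶·A⁻².
Combining: S·V² = (kg⁻¹·m⁻²·s³·A²) · (kg²·m⁴·s⁻⁶·A⁻²) = kg·m²·s⁻³.
kg·m²·s⁻³ is the base-SI form of the watt.

W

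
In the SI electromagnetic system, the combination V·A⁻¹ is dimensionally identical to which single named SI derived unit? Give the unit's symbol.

Ω

V = W/A (potential = power per current),
    = kg·m²·s⁻³·A⁻¹.
Combining: V·A⁻¹ = (kg·m²·s⁻³·A⁻¹) · A⁻¹ = kg·m²·s⁻³·A⁻².
kg·m²·s⁻³·A⁻² is the base-SI form of the ohm.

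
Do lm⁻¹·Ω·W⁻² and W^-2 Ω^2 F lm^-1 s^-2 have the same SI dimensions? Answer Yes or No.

Left side:
  lm = cd·sr = cd (luminous flux; sr is dimensionless).
  So lm⁻¹ = cd⁻¹.
  Ω = V/A (resistance = voltage per current),
      = kg·m²·s⁻³·A⁻².
  W = J/s (power = energy per time),
      = kg·m²·s⁻³.
  So W⁻² = kg⁻²·m⁻⁴·s⁶.
  Combining: lm⁻¹·Ω·W⁻² = cd⁻¹ · (kg·m²·s⁻³·A⁻²) · (kg⁻²·m⁻⁴·s⁶) = kg⁻¹·m⁻²·s³·A⁻²·cd⁻¹.
Right side:
  W = J/s (power = energy per time),
      = kg·m²·s⁻³.
  So W⁻² = kg⁻²·m⁻⁴·s⁶.
  Ω = V/A (resistance = voltage per current),
      = kg·m²·s⁻³·A⁻².
  So Ω² = kg²·m⁴·s⁻⁶·A⁻⁴.
  F = C/V (capacitance = charge per voltage),
      = A·s/(kg·m²·s⁻³·A⁻¹) (substituting C and V),
      = kg⁻¹·m⁻²·s⁴·A².
  lm = cd·sr = cd (luminous flux; sr is dimensionless).
  So lm⁻¹ = cd⁻¹.
  Combining: W⁻²·Ω²·F·lm⁻¹·s⁻² = (kg⁻²·m⁻⁴·s⁶) · (kg²·m⁴·s⁻⁶·A⁻⁴) · (kg⁻¹·m⁻²·s⁴·A²) · cd⁻¹ · s⁻² = kg⁻¹·m⁻²·s²·A⁻²·cd⁻¹.
Left is kg⁻¹·m⁻²·s³·A⁻²·cd⁻¹; right is kg⁻¹·m⁻²·s²·A⁻²·cd⁻¹ — different.

No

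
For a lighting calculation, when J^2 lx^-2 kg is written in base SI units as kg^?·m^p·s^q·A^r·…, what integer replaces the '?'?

J = N·m (work = force × distance),
    = kg·m²·s⁻².
So J² = kg²·m⁴·s⁻⁴.
lx = lm/m² (illuminance = luminous flux per area),
    = m⁻²·cd.
So lx⁻² = m⁴·cd⁻².
Combining: J²·lx⁻²·kg = (kg²·m⁴·s⁻⁴) · (m⁴·cd⁻²) · kg = kg³·m⁸·s⁻⁴·cd⁻².
The exponent of kg is 3.

3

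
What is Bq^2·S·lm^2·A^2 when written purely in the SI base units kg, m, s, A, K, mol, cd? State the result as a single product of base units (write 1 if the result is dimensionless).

kg⁻¹·m⁻²·s·A⁴·cd²

Bq = 1/s = s⁻¹ (activity is decays per second).
So Bq² = s⁻².
S = 1/Ω (conductance is reciprocal resistance),
    = kg⁻¹·m⁻²·s³·A².
lm = cd·sr = cd (luminous flux; sr is dimensionless).
So lm² = cd².
Combining: Bq²·S·lm²·A² = s⁻² · (kg⁻¹·m⁻²·s³·A²) · cd² · A² = kg⁻¹·m⁻²·s·A⁴·cd².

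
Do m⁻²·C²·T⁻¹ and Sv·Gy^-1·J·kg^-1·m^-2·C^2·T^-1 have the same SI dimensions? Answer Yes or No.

Left side:
  C = A·s = s·A (charge = current × time).
  So C² = s²·A².
  T = Wb/m² (flux density = flux per area),
      = kg·s⁻²·A⁻¹.
  So T⁻¹ = kg⁻¹·s²·A.
  Combining: m⁻²·C²·T⁻¹ = m⁻² · (s²·A²) · (kg⁻¹·s²·A) = kg⁻¹·m⁻²·s⁴·A³.
Right side:
  Sv = m²·s⁻².
  Gy = m²·s⁻².
  So Gy⁻¹ = m⁻²·s².
  J = kg·m²·s⁻².
  C = s·A.
  So C² = s²·A².
  T = kg·s⁻²·A⁻¹.
  So T⁻¹ = kg⁻¹·s²·A.
  Combining: Sv·Gy⁻¹·J·kg⁻¹·m⁻²·C²·T⁻¹ = (m²·s⁻²) · (m⁻²·s²) · (kg·m²·s⁻²) · kg⁻¹ · m⁻² · (s²·A²) · (kg⁻¹·s²·A) = kg⁻¹·s²·A³.
Left is kg⁻¹·m⁻²·s⁴·A³; right is kg⁻¹·s²·A³ — different.

No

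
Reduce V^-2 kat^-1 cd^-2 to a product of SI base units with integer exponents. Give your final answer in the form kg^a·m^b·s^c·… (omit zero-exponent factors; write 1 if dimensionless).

V = kg·m²·s⁻³·A⁻¹.
So V⁻² = kg⁻²·m⁻⁴·s⁶·A².
kat = s⁻¹·mol.
So kat⁻¹ = s·mol⁻¹.
Combining: V⁻²·kat⁻¹·cd⁻² = (kg⁻²·m⁻⁴·s⁶·A²) · (s·mol⁻¹) · cd⁻² = kg⁻²·m⁻⁴·s⁷·A²·mol⁻¹·cd⁻².

kg⁻²·m⁻⁴·s⁷·A²·mol⁻¹·cd⁻²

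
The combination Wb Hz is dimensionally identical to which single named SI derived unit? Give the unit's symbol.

Wb = V·s (flux: a volt is a weber per second),
    = kg·m²·s⁻²·A⁻¹.
Hz = 1/s = s⁻¹ (frequency is cycles per second).
Combining: Wb·Hz = (kg·m²·s⁻²·A⁻¹) · s⁻¹ = kg·m²·s⁻³·A⁻¹.
kg·m²·s⁻³·A⁻¹ is the base-SI form of the volt.

V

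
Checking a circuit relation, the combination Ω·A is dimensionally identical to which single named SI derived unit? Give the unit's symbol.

V

Ω = kg·m²·s⁻³·A⁻².
Combining: Ω·A = (kg·m²·s⁻³·A⁻²) · A = kg·m²·s⁻³·A⁻¹.
kg·m²·s⁻³·A⁻¹ is the base-SI form of the volt.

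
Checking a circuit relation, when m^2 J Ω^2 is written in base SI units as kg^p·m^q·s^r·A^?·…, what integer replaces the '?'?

-4

J = kg·m²·s⁻².
Ω = kg·m²·s⁻³·A⁻².
So Ω² = kg²·m⁴·s⁻⁶·A⁻⁴.
Combining: m²·J·Ω² = m² · (kg·m²·s⁻²) · (kg²·m⁴·s⁻⁶·A⁻⁴) = kg³·m⁸·s⁻⁸·A⁻⁴.
The exponent of A is -4.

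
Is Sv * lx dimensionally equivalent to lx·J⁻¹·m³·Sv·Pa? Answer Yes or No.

Yes

Left side:
  Sv = m²·s⁻².
  lx = m⁻²·cd.
  Combining: Sv·lx = (m²·s⁻²) · (m⁻²·cd) = s⁻²·cd.
Right side:
  lx = lm/m² (illuminance = luminous flux per area),
      = m⁻²·cd.
  J = N·m (work = force × distance),
      = kg·m²·s⁻².
  So J⁻¹ = kg⁻¹·m⁻²·s².
  Sv = J/kg (equivalent dose = energy per mass),
      = m²·s⁻².
  Pa = N/m² (pressure = force per area),
      = kg·m⁻¹·s⁻².
  Combining: lx·J⁻¹·m³·Sv·Pa = (m⁻²·cd) · (kg⁻¹·m⁻²·s²) · m³ · (m²·s⁻²) · (kg·m⁻¹·s⁻²) = s⁻²·cd.
Both reduce to s⁻²·cd.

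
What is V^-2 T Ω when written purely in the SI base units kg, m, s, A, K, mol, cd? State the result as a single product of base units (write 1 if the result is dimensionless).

V = W/A (potential = power per current),
    = kg·m²·s⁻³·A⁻¹.
So V⁻² = kg⁻²·m⁻⁴·s⁶·A².
T = Wb/m² (flux density = flux per area),
    = kg·s⁻²·A⁻¹.
Ω = V/A (resistance = voltage per current),
    = kg·m²·s⁻³·A⁻².
Combining: V⁻²·T·Ω = (kg⁻²·m⁻⁴·s⁶·A²) · (kg·s⁻²·A⁻¹) · (kg·m²·s⁻³·A⁻²) = m⁻²·s·A⁻¹.

m⁻²·s·A⁻¹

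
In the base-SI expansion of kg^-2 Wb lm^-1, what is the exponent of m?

Wb = kg·m²·s⁻²·A⁻¹.
lm = cd.
So lm⁻¹ = cd⁻¹.
Combining: kg⁻²·Wb·lm⁻¹ = kg⁻² · (kg·m²·s⁻²·A⁻¹) · cd⁻¹ = kg⁻¹·m²·s⁻²·A⁻¹·cd⁻¹.
The exponent of m is 2.

2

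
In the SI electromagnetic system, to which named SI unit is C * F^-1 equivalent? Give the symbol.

C = A·s = s·A (charge = current × time).
F = C/V (capacitance = charge per voltage),
    = A·s/(kg·m²·s⁻³·A⁻¹) (substituting C and V),
    = kg⁻¹·m⁻²·s⁴·A².
So F⁻¹ = kg·m²·s⁻⁴·A⁻².
Combining: C·F⁻¹ = (s·A) · (kg·m²·s⁻⁴·A⁻²) = kg·m²·s⁻³·A⁻¹.
kg·m²·s⁻³·A⁻¹ is the base-SI form of the volt.

V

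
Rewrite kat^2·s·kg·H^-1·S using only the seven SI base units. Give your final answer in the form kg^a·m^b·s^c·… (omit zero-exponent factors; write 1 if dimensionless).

kat = mol/s = s⁻¹·mol (catalytic activity).
So kat² = s⁻²·mol².
H = Wb/A (inductance = flux per current),
    = kg·m²·s⁻²·A⁻².
So H⁻¹ = kg⁻¹·m⁻²·s²·A².
S = 1/Ω (conductance is reciprocal resistance),
    = kg⁻¹·m⁻²·s³·A².
Combining: kat²·s·kg·H⁻¹·S = (s⁻²·mol²) · s · kg · (kg⁻¹·m⁻²·s²·A²) · (kg⁻¹·m⁻²·s³·A²) = kg⁻¹·m⁻⁴·s⁴·A⁴·mol².

kg⁻¹·m⁻⁴·s⁴·A⁴·mol²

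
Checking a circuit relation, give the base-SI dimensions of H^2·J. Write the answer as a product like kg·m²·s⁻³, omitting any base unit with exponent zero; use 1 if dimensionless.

H = kg·m²·s⁻²·A⁻².
So H² = kg²·m⁴·s⁻⁴·A⁻⁴.
J = kg·m²·s⁻².
Combining: H²·J = (kg²·m⁴·s⁻⁴·A⁻⁴) · (kg·m²·s⁻²) = kg³·m⁶·s⁻⁶·A⁻⁴.

kg³·m⁶·s⁻⁶·A⁻⁴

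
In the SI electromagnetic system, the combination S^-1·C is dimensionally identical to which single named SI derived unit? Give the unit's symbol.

S = 1/Ω (conductance is reciprocal resistance),
    = kg⁻¹·m⁻²·s³·A².
So S⁻¹ = kg·m²·s⁻³·A⁻².
C = A·s = s·A (charge = current × time).
Combining: S⁻¹·C = (kg·m²·s⁻³·A⁻²) · (s·A) = kg·m²·s⁻²·A⁻¹.
kg·m²·s⁻²·A⁻¹ is the base-SI form of the weber.

Wb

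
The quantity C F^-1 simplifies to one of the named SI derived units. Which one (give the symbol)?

C = A·s = s·A (charge = current × time).
F = C/V (capacitance = charge per voltage),
    = A·s/(kg·m²·s⁻³·A⁻¹) (substituting C and V),
    = kg⁻¹·m⁻²·s⁴·A².
So F⁻¹ = kg·m²·s⁻⁴·A⁻².
Combining: C·F⁻¹ = (s·A) · (kg·m²·s⁻⁴·A⁻²) = kg·m²·s⁻³·A⁻¹.
kg·m²·s⁻³·A⁻¹ is the base-SI form of the volt.

V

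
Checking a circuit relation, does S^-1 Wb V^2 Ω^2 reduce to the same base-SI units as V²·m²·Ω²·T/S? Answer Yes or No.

Left side:
  S = kg⁻¹·m⁻²·s³·A².
  So S⁻¹ = kg·m²·s⁻³·A⁻².
  Wb = kg·m²·s⁻²·A⁻¹.
  V = kg·m²·s⁻³·A⁻¹.
  So V² = kg²·m⁴·s⁻⁶·A⁻².
  Ω = kg·m²·s⁻³·A⁻².
  So Ω² = kg²·m⁴·s⁻⁶·A⁻⁴.
  Combining: S⁻¹·Wb·V²·Ω² = (kg·m²·s⁻³·A⁻²) · (kg·m²·s⁻²·A⁻¹) · (kg²·m⁴·s⁻⁶·A⁻²) · (kg²·m⁴·s⁻⁶·A⁻⁴) = kg⁶·m¹²·s⁻¹⁷·A⁻⁹.
Right side:
  S = 1/Ω (conductance is reciprocal resistance),
      = kg⁻¹·m⁻²·s³·A².
  So S⁻¹ = kg·m²·s⁻³·A⁻².
  V = W/A (potential = power per current),
      = kg·m²·s⁻³·A⁻¹.
  So V² = kg²·m⁴·s⁻⁶·A⁻².
  Ω = V/A (resistance = voltage per current),
      = kg·m²·s⁻³·A⁻².
  So Ω² = kg²·m⁴·s⁻⁶·A⁻⁴.
  T = Wb/m² (flux density = flux per area),
      = kg·s⁻²·A⁻¹.
  Combining: S⁻¹·V²·m²·Ω²·T = (kg·m²·s⁻³·A⁻²) · (kg²·m⁴·s⁻⁶·A⁻²) · m² · (kg²·m⁴·s⁻⁶·A⁻⁴) · (kg·s⁻²·A⁻¹) = kg⁶·m¹²·s⁻¹⁷·A⁻⁹.
Both reduce to kg⁶·m¹²·s⁻¹⁷·A⁻⁹.

Yes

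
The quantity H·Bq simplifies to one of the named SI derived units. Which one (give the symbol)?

Ω

H = Wb/A (inductance = flux per current),
    = kg·m²·s⁻²·A⁻².
Bq = 1/s = s⁻¹ (activity is decays per second).
Combining: H·Bq = (kg·m²·s⁻²·A⁻²) · s⁻¹ = kg·m²·s⁻³·A⁻².
kg·m²·s⁻³·A⁻² is the base-SI form of the ohm.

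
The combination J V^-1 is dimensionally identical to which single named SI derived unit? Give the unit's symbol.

J = N·m (work = force × distance),
    = kg·m²·s⁻².
V = W/A (potential = power per current),
    = kg·m²·s⁻³·A⁻¹.
So V⁻¹ = kg⁻¹·m⁻²·s³·A.
Combining: J·V⁻¹ = (kg·m²·s⁻²) · (kg⁻¹·m⁻²·s³·A) = s·A.
s·A is the base-SI form of the coulomb.

C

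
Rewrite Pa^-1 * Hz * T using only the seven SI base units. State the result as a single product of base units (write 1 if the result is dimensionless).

m·s⁻¹·A⁻¹

Pa = kg·m⁻¹·s⁻².
So Pa⁻¹ = kg⁻¹·m·s².
Hz = s⁻¹.
T = kg·s⁻²·A⁻¹.
Combining: Pa⁻¹·Hz·T = (kg⁻¹·m·s²) · s⁻¹ · (kg·s⁻²·A⁻¹) = m·s⁻¹·A⁻¹.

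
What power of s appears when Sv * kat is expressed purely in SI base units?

Sv = J/kg (equivalent dose = energy per mass),
    = m²·s⁻².
kat = mol/s = s⁻¹·mol (catalytic activity).
Combining: Sv·kat = (m²·s⁻²) · (s⁻¹·mol) = m²·s⁻³·mol.
The exponent of s is -3.

-3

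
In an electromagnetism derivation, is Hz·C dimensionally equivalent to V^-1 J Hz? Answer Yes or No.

Left side:
  Hz = 1/s = s⁻¹ (frequency is cycles per second).
  C = A·s = s·A (charge = current × time).
  Combining: Hz·C = s⁻¹ · (s·A) = A.
Right side:
  V = W/A (potential = power per current),
      = kg·m²·s⁻³·A⁻¹.
  So V⁻¹ = kg⁻¹·m⁻²·s³·A.
  J = N·m (work = force × distance),
      = kg·m²·s⁻².
  Hz = 1/s = s⁻¹ (frequency is cycles per second).
  Combining: V⁻¹·J·Hz = (kg⁻¹·m⁻²·s³·A) · (kg·m²·s⁻²) · s⁻¹ = A.
Both reduce to A.

Yes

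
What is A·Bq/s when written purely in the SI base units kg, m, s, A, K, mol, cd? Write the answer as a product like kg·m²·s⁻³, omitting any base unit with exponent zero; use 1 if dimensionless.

Bq = s⁻¹.
Combining: A·Bq·s⁻¹ = A · s⁻¹ · s⁻¹ = s⁻²·A.

s⁻²·A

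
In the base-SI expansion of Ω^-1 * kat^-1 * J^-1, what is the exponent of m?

Ω = kg·m²·s⁻³·A⁻².
So Ω⁻¹ = kg⁻¹·m⁻²·s³·A².
kat = s⁻¹·mol.
So kat⁻¹ = s·mol⁻¹.
J = kg·m²·s⁻².
So J⁻¹ = kg⁻¹·m⁻²·s².
Combining: Ω⁻¹·kat⁻¹·J⁻¹ = (kg⁻¹·m⁻²·s³·A²) · (s·mol⁻¹) · (kg⁻¹·m⁻²·s²) = kg⁻²·m⁻⁴·s⁶·A²·mol⁻¹.
The exponent of m is -4.

-4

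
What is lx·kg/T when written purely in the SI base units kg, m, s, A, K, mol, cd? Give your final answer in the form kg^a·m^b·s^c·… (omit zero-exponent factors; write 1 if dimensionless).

T = Wb/m² (flux density = flux per area),
    = kg·s⁻²·A⁻¹.
So T⁻¹ = kg⁻¹·s²·A.
lx = lm/m² (illuminance = luminous flux per area),
    = m⁻²·cd.
Combining: T⁻¹·lx·kg = (kg⁻¹·s²·A) · (m⁻²·cd) · kg = m⁻²·s²·A·cd.

m⁻²·s²·A·cd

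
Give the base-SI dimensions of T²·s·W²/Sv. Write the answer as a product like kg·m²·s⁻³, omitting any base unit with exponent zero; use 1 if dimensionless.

Sv = J/kg (equivalent dose = energy per mass),
    = m²·s⁻².
So Sv⁻¹ = m⁻²·s².
T = Wb/m² (flux density = flux per area),
    = kg·s⁻²·A⁻¹.
So T² = kg²·s⁻⁴·A⁻².
W = J/s (power = energy per time),
    = kg·m²·s⁻³.
So W² = kg²·m⁴·s⁻⁶.
Combining: Sv⁻¹·T²·s·W² = (m⁻²·s²) · (kg²·s⁻⁴·A⁻²) · s · (kg²·m⁴·s⁻⁶) = kg⁴·m²·s⁻⁷·A⁻².

kg⁴·m²·s⁻⁷·A⁻²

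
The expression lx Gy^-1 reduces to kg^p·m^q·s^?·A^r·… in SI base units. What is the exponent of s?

2

lx = lm/m² (illuminance = luminous flux per area),
    = m⁻²·cd.
Gy = J/kg (absorbed dose = energy per mass),
    = m²·s⁻².
So Gy⁻¹ = m⁻²·s².
Combining: lx·Gy⁻¹ = (m⁻²·cd) · (m⁻²·s²) = m⁻⁴·s²·cd.
The exponent of s is 2.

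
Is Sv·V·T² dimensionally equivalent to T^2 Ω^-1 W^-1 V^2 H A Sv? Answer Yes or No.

No

Left side:
  Sv = J/kg (equivalent dose = energy per mass),
      = m²·s⁻².
  V = W/A (potential = power per current),
      = kg·m²·s⁻³·A⁻¹.
  T = Wb/m² (flux density = flux per area),
      = kg·s⁻²·A⁻¹.
  So T² = kg²·s⁻⁴·A⁻².
  Combining: Sv·V·T² = (m²·s⁻²) · (kg·m²·s⁻³·A⁻¹) · (kg²·s⁻⁴·A⁻²) = kg³·m⁴·s⁻⁹·A⁻³.
Right side:
  T = kg·s⁻²·A⁻¹.
  So T² = kg²·s⁻⁴·A⁻².
  Ω = kg·m²·s⁻³·A⁻².
  So Ω⁻¹ = kg⁻¹·m⁻²·s³·A².
  W = kg·m²·s⁻³.
  So W⁻¹ = kg⁻¹·m⁻²·s³.
  V = kg·m²·s⁻³·A⁻¹.
  So V² = kg²·m⁴·s⁻⁶·A⁻².
  H = kg·m²·s⁻²·A⁻².
  Sv = m²·s⁻².
  Combining: T²·Ω⁻¹·W⁻¹·V²·H·A·Sv = (kg²·s⁻⁴·A⁻²) · (kg⁻¹·m⁻²·s³·A²) · (kg⁻¹·m⁻²·s³) · (kg²·m⁴·s⁻⁶·A⁻²) · (kg·m²·s⁻²·A⁻²) · A · (m²·s⁻²) = kg³·m⁴·s⁻⁸·A⁻³.
Left is kg³·m⁴·s⁻⁹·A⁻³; right is kg³·m⁴·s⁻⁸·A⁻³ — different.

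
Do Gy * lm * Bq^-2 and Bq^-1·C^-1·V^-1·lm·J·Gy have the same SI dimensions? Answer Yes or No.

Left side:
  Gy = m²·s⁻².
  lm = cd.
  Bq = s⁻¹.
  So Bq⁻² = s².
  Combining: Gy·lm·Bq⁻² = (m²·s⁻²) · cd · s² = m²·cd.
Right side:
  Bq = 1/s = s⁻¹ (activity is decays per second).
  So Bq⁻¹ = s.
  C = A·s = s·A (charge = current × time).
  So C⁻¹ = s⁻¹·A⁻¹.
  V = W/A (potential = power per current),
      = kg·m²·s⁻³·A⁻¹.
  So V⁻¹ = kg⁻¹·m⁻²·s³·A.
  lm = cd·sr = cd (luminous flux; sr is dimensionless).
  J = N·m (work = force × distance),
      = kg·m²·s⁻².
  Gy = J/kg (absorbed dose = energy per mass),
      = m²·s⁻².
  Combining: Bq⁻¹·C⁻¹·V⁻¹·lm·J·Gy = s · (s⁻¹·A⁻¹) · (kg⁻¹·m⁻²·s³·A) · cd · (kg·m²·s⁻²) · (m²·s⁻²) = m²·s⁻¹·cd.
Left is m²·cd; right is m²·s⁻¹·cd — different.

No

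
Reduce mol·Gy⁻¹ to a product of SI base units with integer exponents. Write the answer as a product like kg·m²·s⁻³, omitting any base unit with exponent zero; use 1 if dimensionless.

Gy = J/kg (absorbed dose = energy per mass),
    = m²·s⁻².
So Gy⁻¹ = m⁻²·s².
Combining: mol·Gy⁻¹ = mol · (m⁻²·s²) = m⁻²·s²·mol.

m⁻²·s²·mol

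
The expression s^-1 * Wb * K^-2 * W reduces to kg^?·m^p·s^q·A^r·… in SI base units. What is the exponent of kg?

Wb = kg·m²·s⁻²·A⁻¹.
W = kg·m²·s⁻³.
Combining: s⁻¹·Wb·K⁻²·W = s⁻¹ · (kg·m²·s⁻²·A⁻¹) · K⁻² · (kg·m²·s⁻³) = kg²·m⁴·s⁻⁶·A⁻¹·K⁻².
The exponent of kg is 2.

2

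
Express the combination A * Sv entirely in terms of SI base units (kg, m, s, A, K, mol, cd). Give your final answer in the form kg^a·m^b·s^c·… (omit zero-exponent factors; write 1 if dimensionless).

Sv = J/kg (equivalent dose = energy per mass),
    = m²·s⁻².
Combining: A·Sv = A · (m²·s⁻²) = m²·s⁻²·A.

m²·s⁻²·A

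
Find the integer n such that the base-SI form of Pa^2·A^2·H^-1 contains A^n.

4

Pa = N/m² (pressure = force per area),
    = kg·m⁻¹·s⁻².
So Pa² = kg²·m⁻²·s⁻⁴.
H = Wb/A (inductance = flux per current),
    = kg·m²·s⁻²·A⁻².
So H⁻¹ = kg⁻¹·m⁻²·s²·A².
Combining: Pa²·A²·H⁻¹ = (kg²·m⁻²·s⁻⁴) · A² · (kg⁻¹·m⁻²·s²·A²) = kg·m⁻⁴·s⁻²·A⁴.
The exponent of A is 4.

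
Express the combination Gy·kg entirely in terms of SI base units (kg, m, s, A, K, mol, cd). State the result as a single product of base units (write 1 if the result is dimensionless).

kg·m²·s⁻²

Gy = m²·s⁻².
Combining: Gy·kg = (m²·s⁻²) · kg = kg·m²·s⁻².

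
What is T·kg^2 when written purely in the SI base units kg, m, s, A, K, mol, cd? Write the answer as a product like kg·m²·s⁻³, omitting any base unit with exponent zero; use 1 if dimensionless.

T = kg·s⁻²·A⁻¹.
Combining: T·kg² = (kg·s⁻²·A⁻¹) · kg² = kg³·s⁻²·A⁻¹.

kg³·s⁻²·A⁻¹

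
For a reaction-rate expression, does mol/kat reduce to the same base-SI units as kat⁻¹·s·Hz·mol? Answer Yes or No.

Yes

Left side:
  kat = s⁻¹·mol.
  So kat⁻¹ = s·mol⁻¹.
  Combining: mol·kat⁻¹ = mol · (s·mol⁻¹) = s.
Right side:
  kat = s⁻¹·mol.
  So kat⁻¹ = s·mol⁻¹.
  Hz = s⁻¹.
  Combining: kat⁻¹·s·Hz·mol = (s·mol⁻¹) · s · s⁻¹ · mol = s.
Both reduce to s.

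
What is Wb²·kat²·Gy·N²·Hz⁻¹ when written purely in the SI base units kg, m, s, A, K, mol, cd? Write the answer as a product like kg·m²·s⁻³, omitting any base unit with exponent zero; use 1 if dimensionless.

Wb = V·s (flux: a volt is a weber per second),
    = kg·m²·s⁻²·A⁻¹.
So Wb² = kg²·m⁴·s⁻⁴·A⁻².
kat = mol/s = s⁻¹·mol (catalytic activity).
So kat² = s⁻²·mol².
Gy = J/kg (absorbed dose = energy per mass),
    = m²·s⁻².
N = kg·m/s² = kg·m·s⁻² (force = mass × acceleration).
So N² = kg²·m²·s⁻⁴.
Hz = 1/s = s⁻¹ (frequency is cycles per second).
So Hz⁻¹ = s.
Combining: Wb²·kat²·Gy·N²·Hz⁻¹ = (kg²·m⁴·s⁻⁴·A⁻²) · (s⁻²·mol²) · (m²·s⁻²) · (kg²·m²·s⁻⁴) · s = kg⁴·m⁸·s⁻¹¹·A⁻²·mol².

kg⁴·m⁸·s⁻¹¹·A⁻²·mol²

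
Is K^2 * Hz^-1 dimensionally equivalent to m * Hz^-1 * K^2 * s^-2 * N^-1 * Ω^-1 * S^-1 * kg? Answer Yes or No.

Yes

Left side:
  Hz = s⁻¹.
  So Hz⁻¹ = s.
  Combining: K²·Hz⁻¹ = K² · s = s·K².
Right side:
  Hz = s⁻¹.
  So Hz⁻¹ = s.
  N = kg·m·s⁻².
  So N⁻¹ = kg⁻¹·m⁻¹·s².
  Ω = kg·m²·s⁻³·A⁻².
  So Ω⁻¹ = kg⁻¹·m⁻²·s³·A².
  S = kg⁻¹·m⁻²·s³·A².
  So S⁻¹ = kg·m²·s⁻³·A⁻².
  Combining: m·Hz⁻¹·K²·s⁻²·N⁻¹·Ω⁻¹·S⁻¹·kg = m · s · K² · s⁻² · (kg⁻¹·m⁻¹·s²) · (kg⁻¹·m⁻²·s³·A²) · (kg·m²·s⁻³·A⁻²) · kg = s·K².
Both reduce to s·K².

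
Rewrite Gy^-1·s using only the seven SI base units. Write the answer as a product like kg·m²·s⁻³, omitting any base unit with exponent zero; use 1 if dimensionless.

m⁻²·s³

Gy = J/kg (absorbed dose = energy per mass),
    = m²·s⁻².
So Gy⁻¹ = m⁻²·s².
Combining: Gy⁻¹·s = (m⁻²·s²) · s = m⁻²·s³.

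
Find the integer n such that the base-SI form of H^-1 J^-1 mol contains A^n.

H = kg·m²·s⁻²·A⁻².
So H⁻¹ = kg⁻¹·m⁻²·s²·A².
J = kg·m²·s⁻².
So J⁻¹ = kg⁻¹·m⁻²·s².
Combining: H⁻¹·J⁻¹·mol = (kg⁻¹·m⁻²·s²·A²) · (kg⁻¹·m⁻²·s²) · mol = kg⁻²·m⁻⁴·s⁴·A²·mol.
The exponent of A is 2.

2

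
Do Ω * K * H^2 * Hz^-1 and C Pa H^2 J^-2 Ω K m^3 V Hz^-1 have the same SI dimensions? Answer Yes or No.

Left side:
  Ω = V/A (resistance = voltage per current),
      = kg·m²·s⁻³·A⁻².
  H = Wb/A (inductance = flux per current),
      = kg·m²·s⁻²·A⁻².
  So H² = kg²·m⁴·s⁻⁴·A⁻⁴.
  Hz = 1/s = s⁻¹ (frequency is cycles per second).
  So Hz⁻¹ = s.
  Combining: Ω·K·H²·Hz⁻¹ = (kg·m²·s⁻³·A⁻²) · K · (kg²·m⁴·s⁻⁴·A⁻⁴) · s = kg³·m⁶·s⁻⁶·A⁻⁶·K.
Right side:
  C = A·s = s·A (charge = current × time).
  Pa = N/m² (pressure = force per area),
      = kg·m⁻¹·s⁻².
  H = Wb/A (inductance = flux per current),
      = kg·m²·s⁻²·A⁻².
  So H² = kg²·m⁴·s⁻⁴·A⁻⁴.
  J = N·m (work = force × distance),
      = kg·m²·s⁻².
  So J⁻² = kg⁻²·m⁻⁴·s⁴.
  Ω = V/A (resistance = voltage per current),
      = kg·m²·s⁻³·A⁻².
  V = W/A (potential = power per current),
      = kg·m²·s⁻³·A⁻¹.
  Hz = 1/s = s⁻¹ (frequency is cycles per second).
  So Hz⁻¹ = s.
  Combining: C·Pa·H²·J⁻²·Ω·K·m³·V·Hz⁻¹ = (s·A) · (kg·m⁻¹·s⁻²) · (kg²·m⁴·s⁻⁴·A⁻⁴) · (kg⁻²·m⁻⁴·s⁴) · (kg·m²·s⁻³·A⁻²) · K · m³ · (kg·m²·s⁻³·A⁻¹) · s = kg³·m⁶·s⁻⁶·A⁻⁶·K.
Both reduce to kg³·m⁶·s⁻⁶·A⁻⁶·K.

Yes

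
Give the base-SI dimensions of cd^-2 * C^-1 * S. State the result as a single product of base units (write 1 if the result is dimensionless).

kg⁻¹·m⁻²·s²·A·cd⁻²

C = A·s = s·A (charge = current × time).
So C⁻¹ = s⁻¹·A⁻¹.
S = 1/Ω (conductance is reciprocal resistance),
    = kg⁻¹·m⁻²·s³·A².
Combining: cd⁻²·C⁻¹·S = cd⁻² · (s⁻¹·A⁻¹) · (kg⁻¹·m⁻²·s³·A²) = kg⁻¹·m⁻²·s²·A·cd⁻².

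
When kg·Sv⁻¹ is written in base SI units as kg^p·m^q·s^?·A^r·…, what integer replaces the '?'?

Sv = J/kg (equivalent dose = energy per mass),
    = m²·s⁻².
So Sv⁻¹ = m⁻²·s².
Combining: kg·Sv⁻¹ = kg · (m⁻²·s²) = kg·m⁻²·s².
The exponent of s is 2.

2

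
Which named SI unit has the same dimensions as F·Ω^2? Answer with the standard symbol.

H

F = C/V (capacitance = charge per voltage),
    = A·s/(kg·m²·s⁻³·A⁻¹) (substituting C and V),
    = kg⁻¹·m⁻²·s⁴·A².
Ω = V/A (resistance = voltage per current),
    = kg·m²·s⁻³·A⁻².
So Ω² = kg²·m⁴·s⁻⁶·A⁻⁴.
Combining: F·Ω² = (kg⁻¹·m⁻²·s⁴·A²) · (kg²·m⁴·s⁻⁶·A⁻⁴) = kg·m²·s⁻²·A⁻².
kg·m²·s⁻²·A⁻² is the base-SI form of the henry.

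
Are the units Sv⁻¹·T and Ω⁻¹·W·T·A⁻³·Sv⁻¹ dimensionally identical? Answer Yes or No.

No

Left side:
  Sv = m²·s⁻².
  So Sv⁻¹ = m⁻²·s².
  T = kg·s⁻²·A⁻¹.
  Combining: Sv⁻¹·T = (m⁻²·s²) · (kg·s⁻²·A⁻¹) = kg·m⁻²·A⁻¹.
Right side:
  Ω = V/A (resistance = voltage per current),
      = kg·m²·s⁻³·A⁻².
  So Ω⁻¹ = kg⁻¹·m⁻²·s³·A².
  W = J/s (power = energy per time),
      = kg·m²·s⁻³.
  T = Wb/m² (flux density = flux per area),
      = kg·s⁻²·A⁻¹.
  Sv = J/kg (equivalent dose = energy per mass),
      = m²·s⁻².
  So Sv⁻¹ = m⁻²·s².
  Combining: Ω⁻¹·W·T·A⁻³·Sv⁻¹ = (kg⁻¹·m⁻²·s³·A²) · (kg·m²·s⁻³) · (kg·s⁻²·A⁻¹) · A⁻³ · (m⁻²·s²) = kg·m⁻²·A⁻².
Left is kg·m⁻²·A⁻¹; right is kg·m⁻²·A⁻² — different.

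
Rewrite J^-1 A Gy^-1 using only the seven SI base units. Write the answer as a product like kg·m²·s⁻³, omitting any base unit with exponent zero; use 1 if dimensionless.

J = N·m (work = force × distance),
    = kg·m²·s⁻².
So J⁻¹ = kg⁻¹·m⁻²·s².
Gy = J/kg (absorbed dose = energy per mass),
    = m²·s⁻².
So Gy⁻¹ = m⁻²·s².
Combining: J⁻¹·A·Gy⁻¹ = (kg⁻¹·m⁻²·s²) · A · (m⁻²·s²) = kg⁻¹·m⁻⁴·s⁴·A.

kg⁻¹·m⁻⁴·s⁴·A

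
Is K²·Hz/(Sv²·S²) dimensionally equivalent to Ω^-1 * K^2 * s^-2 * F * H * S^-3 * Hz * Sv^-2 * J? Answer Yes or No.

No

Left side:
  Sv = J/kg (equivalent dose = energy per mass),
      = m²·s⁻².
  So Sv⁻² = m⁻⁴·s⁴.
  S = 1/Ω (conductance is reciprocal resistance),
      = kg⁻¹·m⁻²·s³·A².
  So S⁻² = kg²·m⁴·s⁻⁶·A⁻⁴.
  Hz = 1/s = s⁻¹ (frequency is cycles per second).
  Combining: Sv⁻²·S⁻²·K²·Hz = (m⁻⁴·s⁴) · (kg²·m⁴·s⁻⁶·A⁻⁴) · K² · s⁻¹ = kg²·s⁻³·A⁻⁴·K².
Right side:
  Ω = V/A (resistance = voltage per current),
      = kg·m²·s⁻³·A⁻².
  So Ω⁻¹ = kg⁻¹·m⁻²·s³·A².
  F = C/V (capacitance = charge per voltage),
      = A·s/(kg·m²·s⁻³·A⁻¹) (substituting C and V),
      = kg⁻¹·m⁻²·s⁴·A².
  H = Wb/A (inductance = flux per current),
      = kg·m²·s⁻²·A⁻².
  S = 1/Ω (conductance is reciprocal resistance),
      = kg⁻¹·m⁻²·s³·A².
  So S⁻³ = kg³·m⁶·s⁻⁹·A⁻⁶.
  Hz = 1/s = s⁻¹ (frequency is cycles per second).
  Sv = J/kg (equivalent dose = energy per mass),
      = m²·s⁻².
  So Sv⁻² = m⁻⁴·s⁴.
  J = N·m (work = force × distance),
      = kg·m²·s⁻².
  Combining: Ω⁻¹·K²·s⁻²·F·H·S⁻³·Hz·Sv⁻²·J = (kg⁻¹·m⁻²·s³·A²) · K² · s⁻² · (kg⁻¹·m⁻²·s⁴·A²) · (kg·m²·s⁻²·A⁻²) · (kg³·m⁶·s⁻⁹·A⁻⁶) · s⁻¹ · (m⁻⁴·s⁴) · (kg·m²·s⁻²) = kg³·m²·s⁻⁵·A⁻⁴·K².
Left is kg²·s⁻³·A⁻⁴·K²; right is kg³·m²·s⁻⁵·A⁻⁴·K² — different.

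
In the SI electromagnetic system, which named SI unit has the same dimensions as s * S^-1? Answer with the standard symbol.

H

S = kg⁻¹·m⁻²·s³·A².
So S⁻¹ = kg·m²·s⁻³·A⁻².
Combining: s·S⁻¹ = s · (kg·m²·s⁻³·A⁻²) = kg·m²·s⁻²·A⁻².
kg·m²·s⁻²·A⁻² is the base-SI form of the henry.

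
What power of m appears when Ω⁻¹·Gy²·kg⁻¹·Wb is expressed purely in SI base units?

Ω = V/A (resistance = voltage per current),
    = kg·m²·s⁻³·A⁻².
So Ω⁻¹ = kg⁻¹·m⁻²·s³·A².
Gy = J/kg (absorbed dose = energy per mass),
    = m²·s⁻².
So Gy² = m⁴·s⁻⁴.
Wb = V·s (flux: a volt is a weber per second),
    = kg·m²·s⁻²·A⁻¹.
Combining: Ω⁻¹·Gy²·kg⁻¹·Wb = (kg⁻¹·m⁻²·s³·A²) · (m⁴·s⁻⁴) · kg⁻¹ · (kg·m²·s⁻²·A⁻¹) = kg⁻¹·m⁴·s⁻³·A.
The exponent of m is 4.

4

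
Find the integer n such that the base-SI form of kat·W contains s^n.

kat = mol/s = s⁻¹·mol (catalytic activity).
W = J/s (power = energy per time),
    = kg·m²·s⁻³.
Combining: kat·W = (s⁻¹·mol) · (kg·m²·s⁻³) = kg·m²·s⁻⁴·mol.
The exponent of s is -4.

-4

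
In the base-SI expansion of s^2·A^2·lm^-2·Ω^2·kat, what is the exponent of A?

-2

lm = cd·sr = cd (luminous flux; sr is dimensionless).
So lm⁻² = cd⁻².
Ω = V/A (resistance = voltage per current),
    = kg·m²·s⁻³·A⁻².
So Ω² = kg²·m⁴·s⁻⁶·A⁻⁴.
kat = mol/s = s⁻¹·mol (catalytic activity).
Combining: s²·A²·lm⁻²·Ω²·kat = s² · A² · cd⁻² · (kg²·m⁴·s⁻⁶·A⁻⁴) · (s⁻¹·mol) = kg²·m⁴·s⁻⁵·A⁻²·mol·cd⁻².
The exponent of A is -2.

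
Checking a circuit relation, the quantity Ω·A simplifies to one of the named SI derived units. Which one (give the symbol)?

Ω = V/A (resistance = voltage per current),
    = kg·m²·s⁻³·A⁻².
Combining: Ω·A = (kg·m²·s⁻³·A⁻²) · A = kg·m²·s⁻³·A⁻¹.
kg·m²·s⁻³·A⁻¹ is the base-SI form of the volt.

V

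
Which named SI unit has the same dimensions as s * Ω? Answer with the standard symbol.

Ω = V/A (resistance = voltage per current),
    = kg·m²·s⁻³·A⁻².
Combining: s·Ω = s · (kg·m²·s⁻³·A⁻²) = kg·m²·s⁻²·A⁻².
kg·m²·s⁻²·A⁻² is the base-SI form of the henry.

H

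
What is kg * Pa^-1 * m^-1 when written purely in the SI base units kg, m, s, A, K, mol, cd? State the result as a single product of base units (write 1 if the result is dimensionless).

s²

Pa = kg·m⁻¹·s⁻².
So Pa⁻¹ = kg⁻¹·m·s².
Combining: kg·Pa⁻¹·m⁻¹ = kg · (kg⁻¹·m·s²) · m⁻¹ = s².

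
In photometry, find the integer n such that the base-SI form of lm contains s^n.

0

lm = cd·sr = cd (luminous flux; sr is dimensionless).
The exponent of s is 0.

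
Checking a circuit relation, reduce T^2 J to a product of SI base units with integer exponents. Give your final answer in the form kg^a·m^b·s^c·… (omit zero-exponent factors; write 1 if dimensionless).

kg³·m²·s⁻⁶·A⁻²

T = Wb/m² (flux density = flux per area),
    = kg·s⁻²·A⁻¹.
So T² = kg²·s⁻⁴·A⁻².
J = N·m (work = force × distance),
    = kg·m²·s⁻².
Combining: T²·J = (kg²·s⁻⁴·A⁻²) · (kg·m²·s⁻²) = kg³·m²·s⁻⁶·A⁻².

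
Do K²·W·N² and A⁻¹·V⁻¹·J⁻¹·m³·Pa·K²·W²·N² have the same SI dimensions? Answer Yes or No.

Yes

Left side:
  W = J/s (power = energy per time),
      = kg·m²·s⁻³.
  N = kg·m/s² = kg·m·s⁻² (force = mass × acceleration).
  So N² = kg²·m²·s⁻⁴.
  Combining: K²·W·N² = K² · (kg·m²·s⁻³) · (kg²·m²·s⁻⁴) = kg³·m⁴·s⁻⁷·K².
Right side:
  V = kg·m²·s⁻³·A⁻¹.
  So V⁻¹ = kg⁻¹·m⁻²·s³·A.
  J = kg·m²·s⁻².
  So J⁻¹ = kg⁻¹·m⁻²·s².
  Pa = kg·m⁻¹·s⁻².
  W = kg·m²·s⁻³.
  So W² = kg²·m⁴·s⁻⁶.
  N = kg·m·s⁻².
  So N² = kg²·m²·s⁻⁴.
  Combining: A⁻¹·V⁻¹·J⁻¹·m³·Pa·K²·W²·N² = A⁻¹ · (kg⁻¹·m⁻²·s³·A) · (kg⁻¹·m⁻²·s²) · m³ · (kg·m⁻¹·s⁻²) · K² · (kg²·m⁴·s⁻⁶) · (kg²·m²·s⁻⁴) = kg³·m⁴·s⁻⁷·K².
Both reduce to kg³·m⁴·s⁻⁷·K².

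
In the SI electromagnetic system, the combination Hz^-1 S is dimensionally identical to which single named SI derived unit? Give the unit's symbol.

F

Hz = s⁻¹.
So Hz⁻¹ = s.
S = kg⁻¹·m⁻²·s³·A².
Combining: Hz⁻¹·S = s · (kg⁻¹·m⁻²·s³·A²) = kg⁻¹·m⁻²·s⁴·A².
kg⁻¹·m⁻²·s⁴·A² is the base-SI form of the farad.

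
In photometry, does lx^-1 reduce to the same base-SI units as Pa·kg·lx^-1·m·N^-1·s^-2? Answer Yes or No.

No

Left side:
  lx = m⁻²·cd.
  So lx⁻¹ = m²·cd⁻¹.
Right side:
  Pa = kg·m⁻¹·s⁻².
  lx = m⁻²·cd.
  So lx⁻¹ = m²·cd⁻¹.
  N = kg·m·s⁻².
  So N⁻¹ = kg⁻¹·m⁻¹·s².
  Combining: Pa·kg·lx⁻¹·m·N⁻¹·s⁻² = (kg·m⁻¹·s⁻²) · kg · (m²·cd⁻¹) · m · (kg⁻¹·m⁻¹·s²) · s⁻² = kg·m·s⁻²·cd⁻¹.
Left is m²·cd⁻¹; right is kg·m·s⁻²·cd⁻¹ — different.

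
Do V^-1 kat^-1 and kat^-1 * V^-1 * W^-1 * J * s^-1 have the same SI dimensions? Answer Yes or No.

Yes

Left side:
  V = W/A (potential = power per current),
      = kg·m²·s⁻³·A⁻¹.
  So V⁻¹ = kg⁻¹·m⁻²·s³·A.
  kat = mol/s = s⁻¹·mol (catalytic activity).
  So kat⁻¹ = s·mol⁻¹.
  Combining: V⁻¹·kat⁻¹ = (kg⁻¹·m⁻²·s³·A) · (s·mol⁻¹) = kg⁻¹·m⁻²·s⁴·A·mol⁻¹.
Right side:
  kat = mol/s = s⁻¹·mol (catalytic activity).
  So kat⁻¹ = s·mol⁻¹.
  V = W/A (potential = power per current),
      = kg·m²·s⁻³·A⁻¹.
  So V⁻¹ = kg⁻¹·m⁻²·s³·A.
  W = J/s (power = energy per time),
      = kg·m²·s⁻³.
  So W⁻¹ = kg⁻¹·m⁻²·s³.
  J = N·m (work = force × distance),
      = kg·m²·s⁻².
  Combining: kat⁻¹·V⁻¹·W⁻¹·J·s⁻¹ = (s·mol⁻¹) · (kg⁻¹·m⁻²·s³·A) · (kg⁻¹·m⁻²·s³) · (kg·m²·s⁻²) · s⁻¹ = kg⁻¹·m⁻²·s⁴·A·mol⁻¹.
Both reduce to kg⁻¹·m⁻²·s⁴·A·mol⁻¹.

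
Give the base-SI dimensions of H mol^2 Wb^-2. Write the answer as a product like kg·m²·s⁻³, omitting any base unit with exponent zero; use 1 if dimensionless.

kg⁻¹·m⁻²·s²·mol²

H = Wb/A (inductance = flux per current),
    = kg·m²·s⁻²·A⁻².
Wb = V·s (flux: a volt is a weber per second),
    = kg·m²·s⁻²·A⁻¹.
So Wb⁻² = kg⁻²·m⁻⁴·s⁴·A².
Combining: H·mol²·Wb⁻² = (kg·m²·s⁻²·A⁻²) · mol² · (kg⁻²·m⁻⁴·s⁴·A²) = kg⁻¹·m⁻²·s²·mol².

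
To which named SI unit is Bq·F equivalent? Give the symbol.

Bq = 1/s = s⁻¹ (activity is decays per second).
F = C/V (capacitance = charge per voltage),
    = A·s/(kg·m²·s⁻³·A⁻¹) (substituting C and V),
    = kg⁻¹·m⁻²·s⁴·A².
Combining: Bq·F = s⁻¹ · (kg⁻¹·m⁻²·s⁴·A²) = kg⁻¹·m⁻²·s³·A².
kg⁻¹·m⁻²·s³·A² is the base-SI form of the siemens.

S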